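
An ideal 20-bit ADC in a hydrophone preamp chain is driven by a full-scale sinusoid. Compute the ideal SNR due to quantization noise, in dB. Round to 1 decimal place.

Ideal quantization SNR: 6.02 × 20 + 1.76 dB = 122.2 dB.

122.2 dB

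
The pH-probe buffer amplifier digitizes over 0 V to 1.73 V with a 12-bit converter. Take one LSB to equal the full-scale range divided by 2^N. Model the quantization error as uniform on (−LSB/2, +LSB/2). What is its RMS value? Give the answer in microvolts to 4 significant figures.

Range is 1.73 V.
LSB = 1.73 V / 2^12 = 422.363 µV.
V_rms = LSB/√12 = 422.363 µV / √12 = 121.9 µV.

121.9 µV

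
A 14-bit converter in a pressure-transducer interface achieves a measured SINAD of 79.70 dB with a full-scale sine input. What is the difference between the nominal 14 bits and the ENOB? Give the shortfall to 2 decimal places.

1.05 bits

Effective bits = (79.70 − 1.76)/6.02 = 12.9468.
Lost resolution: 14 − 12.9468 = 1.0532 bits.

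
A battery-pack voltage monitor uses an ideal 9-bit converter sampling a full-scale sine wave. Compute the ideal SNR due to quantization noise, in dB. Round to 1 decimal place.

Ideal quantization SNR: 6.02 × 9 + 1.76 dB = 55.9 dB.

55.9 dB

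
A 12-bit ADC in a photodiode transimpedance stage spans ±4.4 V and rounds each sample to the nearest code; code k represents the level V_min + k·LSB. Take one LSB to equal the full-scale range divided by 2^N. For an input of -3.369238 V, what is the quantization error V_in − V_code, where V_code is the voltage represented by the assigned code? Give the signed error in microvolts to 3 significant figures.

Span: 4.4 V − (-4.4 V) = 8.8 V. LSB = 8.8 V / 2^12 ≈ 2.148 mV.
(-3.369238 − (-4.4)) / LSB = 1.030762 × 4096/8.8 = 479.7729. Nearest integer: k = 480.
V_code = -4.4 + (480/4096) × 8.8 = -3.368750000 V.
V_in − V_code = -3.369238 − (-3.368750000) = −488 µV.

−488 µV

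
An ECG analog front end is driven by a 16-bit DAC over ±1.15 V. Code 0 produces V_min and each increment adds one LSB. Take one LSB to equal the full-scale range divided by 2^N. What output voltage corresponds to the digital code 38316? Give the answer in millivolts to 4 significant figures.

Full-scale range = 1.15 V − (-1.15 V) = 2.3 V. LSB = 2.3 V / 2^16.
V_out = -1.15 + 38316 × (2.3/65536) V
      = -1.15 + 1.34471 = 0.194708 V.

194.7 mV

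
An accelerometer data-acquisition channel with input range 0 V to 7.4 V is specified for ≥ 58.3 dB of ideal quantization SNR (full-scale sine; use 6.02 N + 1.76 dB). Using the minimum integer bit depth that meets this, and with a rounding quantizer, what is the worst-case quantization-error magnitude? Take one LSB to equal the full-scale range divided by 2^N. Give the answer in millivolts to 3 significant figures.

Span = 7.4 V.
Solving 6.02 N ≥ 58.3 − 1.76: N ≥ 9.392. Round up → N = 10.
One LSB is 7.4 V / 1024 = 7.2266 mV.
Half an LSB is 3.61 mV.

3.61 mV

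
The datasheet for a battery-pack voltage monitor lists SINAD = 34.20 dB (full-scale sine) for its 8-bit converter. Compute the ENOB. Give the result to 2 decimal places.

5.39 bits

(34.20 − 1.76) / 6.02 = 32.44/6.02 = 5.3887 effective bits.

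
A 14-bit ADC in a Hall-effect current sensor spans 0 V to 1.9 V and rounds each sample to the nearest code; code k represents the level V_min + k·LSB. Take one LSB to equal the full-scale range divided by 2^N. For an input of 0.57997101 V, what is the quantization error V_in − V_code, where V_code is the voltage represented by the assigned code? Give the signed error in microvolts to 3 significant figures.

Full-scale range = 1.9 V. LSB = 1.9 V / 2^14 ≈ 116.0 µV.
(V_in − V_min)/LSB = (0.57997101 − (0)) × 16384/1.9 = 5001.1816 → nearest code k = 5001.
V_code = 0 + (5001/16384) × 1.9 = 0.57994995117 V.
V_in − V_code = 0.57997101 − (0.57994995117) = +21.1 µV.

+21.1 µV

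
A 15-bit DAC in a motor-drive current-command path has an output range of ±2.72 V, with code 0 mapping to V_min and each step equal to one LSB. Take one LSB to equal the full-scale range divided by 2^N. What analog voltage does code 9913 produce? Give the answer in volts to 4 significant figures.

Span: 2.72 V − (-2.72 V) = 5.44 V. LSB = 5.44 V / 2^15.
V_out = V_min + code × LSB = -2.72 V + 9913 × 5.44 V / 32768
      = -2.72 V + 1.64571 V = -1.07429 V.

-1.074 V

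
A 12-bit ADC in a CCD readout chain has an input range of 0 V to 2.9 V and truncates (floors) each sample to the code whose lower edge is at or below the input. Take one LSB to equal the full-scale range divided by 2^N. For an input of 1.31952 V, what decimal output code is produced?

Full-scale range = 2.9 V. LSB = 2.9 V / 2^12 ≈ 0.7080 mV.
code = ⌊(V_in − V_min)/LSB⌋ = ⌊(V_in − V_min) × 2^12 / range⌋
     = ⌊(1.31952 − (0)) × 4096 / 2.9⌋ = ⌊1.31952 × 4096/2.9⌋
     = ⌊1863.708⌋ = 1863.

1863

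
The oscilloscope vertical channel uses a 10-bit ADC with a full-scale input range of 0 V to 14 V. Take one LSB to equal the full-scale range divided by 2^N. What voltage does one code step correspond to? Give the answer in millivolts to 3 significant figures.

13.7 mV

Span = 14 V.
There are 2^10 = 1024 steps.
LSB = 14 V / 2^10 = 13.7 mV.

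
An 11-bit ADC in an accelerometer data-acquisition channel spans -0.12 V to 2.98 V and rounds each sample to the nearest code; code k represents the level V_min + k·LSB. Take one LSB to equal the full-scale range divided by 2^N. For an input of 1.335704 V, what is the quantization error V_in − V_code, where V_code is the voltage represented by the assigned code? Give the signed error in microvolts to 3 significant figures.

Range = 2.98 − (-0.12) = 3.1 V. LSB = 3.1 V / 2^11 ≈ 1.514 mV.
(1.335704 − (-0.12)) / LSB = 1.455704 × 2048/3.1 = 961.7038. Nearest integer: k = 962.
V_code = V_min + k × range/2^11 = -0.12 + 962 × 3.1/2048 = 1.336152344 V.
V_in − V_code = 1.335704 − (1.336152344) = −448 µV.

−448 µV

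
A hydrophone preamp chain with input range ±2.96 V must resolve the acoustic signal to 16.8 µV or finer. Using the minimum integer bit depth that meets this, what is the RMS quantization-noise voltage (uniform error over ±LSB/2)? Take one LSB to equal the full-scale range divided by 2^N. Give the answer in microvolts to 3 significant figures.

3.26 µV

The full-scale span is 2.96 − (-2.96) = 5.92 V.
Required number of levels: 5.92/16.8 µV = 352380; smallest N with 2^N ≥ that is 19.
Step size = 5.92/524288 V = 11.292 µV.
V_rms = LSB/√12 = 3.26 µV.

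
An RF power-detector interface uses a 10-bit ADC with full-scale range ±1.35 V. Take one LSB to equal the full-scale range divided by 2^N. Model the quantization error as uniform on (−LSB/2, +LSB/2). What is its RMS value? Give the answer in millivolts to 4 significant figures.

Span: 1.35 V − (-1.35 V) = 2.7 V.
One LSB is 2.7 V / 1024 = 2.63672 mV.
For a uniform distribution on [−LSB/2, +LSB/2], V_rms = LSB/√12 = 2.63672 mV/3.4641 = 0.7612 mV.

0.7612 mV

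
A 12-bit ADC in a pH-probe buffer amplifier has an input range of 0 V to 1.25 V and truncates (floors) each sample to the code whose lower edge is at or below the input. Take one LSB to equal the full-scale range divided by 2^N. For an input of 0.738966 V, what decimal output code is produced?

2421

Span = 1.25 V. LSB = 1.25 V / 2^12 ≈ 305.2 µV.
V_in − V_min = 0.738966 − (0) = 0.738966 V.
Divide by LSB: 0.738966 × 4096/1.25 = 2421.4438.
Truncating gives code 2421.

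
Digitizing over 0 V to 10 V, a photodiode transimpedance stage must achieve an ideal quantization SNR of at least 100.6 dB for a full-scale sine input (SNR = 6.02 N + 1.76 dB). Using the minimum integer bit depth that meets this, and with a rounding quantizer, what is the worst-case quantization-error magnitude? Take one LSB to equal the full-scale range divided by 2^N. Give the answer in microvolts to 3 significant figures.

Range is 10 V.
Solving 6.02 N ≥ 100.6 − 1.76: N ≥ 16.419. Round up → N = 17.
One LSB is 10 V / 131072 = 76.294 µV.
Max error for round-to-nearest is LSB/2 = 38.1 µV.

38.1 µV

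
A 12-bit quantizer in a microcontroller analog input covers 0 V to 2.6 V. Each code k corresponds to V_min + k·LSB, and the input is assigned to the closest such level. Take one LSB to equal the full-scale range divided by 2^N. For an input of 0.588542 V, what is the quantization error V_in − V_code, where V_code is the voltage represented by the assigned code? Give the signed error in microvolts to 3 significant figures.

+114 µV

V_FS = 2.6 V. LSB = 2.6 V / 2^12 ≈ 0.6348 mV.
(V_in − V_min)/LSB = (0.588542 − (0)) × 4096/2.6 = 927.1800 → nearest code k = 927.
V_code = 0 + (927/4096) × 2.6 = 0.5884277344 V.
V_in − V_code = 0.588542 − (0.5884277344) = +114 µV.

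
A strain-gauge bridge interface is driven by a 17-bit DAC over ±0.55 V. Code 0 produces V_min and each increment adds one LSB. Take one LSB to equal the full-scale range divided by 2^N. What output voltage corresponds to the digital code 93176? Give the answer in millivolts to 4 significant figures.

232.0 mV

Span: 0.55 V − (-0.55 V) = 1.1 V. LSB = 1.1 V / 2^17.
V_out = -0.55 + 93176 × (1.1/131072) V
      = -0.55 V + 0.781964 V = 0.231964 V.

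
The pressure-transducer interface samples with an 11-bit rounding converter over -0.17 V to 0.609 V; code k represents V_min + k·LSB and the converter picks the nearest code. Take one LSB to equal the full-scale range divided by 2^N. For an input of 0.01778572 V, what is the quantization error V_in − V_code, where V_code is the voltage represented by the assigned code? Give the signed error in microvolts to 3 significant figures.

−118 µV

Range = 0.609 − (-0.17) = 0.779 V. LSB = 0.779 V / 2^11 ≈ 380.4 µV.
(0.01778572 − (-0.17)) / LSB = 0.18778572 × 2048/0.779 = 493.6908. Nearest integer: k = 494.
V_code = V_min + k × range/2^11 = -0.17 + 494 × 0.779/2048 = 0.01790332031 V.
e = 0.01778572 − (0.01790332031) = −118 µV.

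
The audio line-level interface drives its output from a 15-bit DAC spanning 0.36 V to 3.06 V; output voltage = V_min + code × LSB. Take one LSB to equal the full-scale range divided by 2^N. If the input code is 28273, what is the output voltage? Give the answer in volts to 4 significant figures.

Span: 3.06 V − (0.36 V) = 2.7 V. LSB = 2.7 V / 2^15.
V_out = 0.36 + 28273 × (2.7/32768) V
      = 0.36 + 2.32962 = 2.68962 V.

2.690 V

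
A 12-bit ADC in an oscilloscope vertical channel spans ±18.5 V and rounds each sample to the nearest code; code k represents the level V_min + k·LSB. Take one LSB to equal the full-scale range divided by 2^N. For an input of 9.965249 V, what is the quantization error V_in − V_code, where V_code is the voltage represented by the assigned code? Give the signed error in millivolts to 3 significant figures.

Span: 18.5 V − (-18.5 V) = 37 V. LSB = 37 V / 2^12 ≈ 9.033 mV.
Position in LSBs: (9.965249 − (-18.5)) × 4096/37 = 3151.1800; rounding gives k = 3151.
Reconstructed level: -18.5 + 3151 × 37/4096 V = 9.963623047 V.
Error = V_in − V_code = 9.965249 − (9.963623047) = +1.63 mV.

+1.63 mV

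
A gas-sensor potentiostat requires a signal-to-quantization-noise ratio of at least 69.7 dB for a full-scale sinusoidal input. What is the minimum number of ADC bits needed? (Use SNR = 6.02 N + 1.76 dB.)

Required N = ⌈(69.7 − 1.76)/6.02⌉ = ⌈11.286⌉ = 12.

12 bits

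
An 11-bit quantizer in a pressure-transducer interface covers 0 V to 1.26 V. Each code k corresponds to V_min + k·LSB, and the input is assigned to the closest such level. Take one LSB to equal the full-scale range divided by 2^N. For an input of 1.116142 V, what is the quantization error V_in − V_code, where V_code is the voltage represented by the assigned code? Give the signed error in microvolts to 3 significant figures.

+107 µV

Span = 1.26 V. LSB = 1.26 V / 2^11 ≈ 0.6152 mV.
(1.116142 − (0)) / LSB = 1.116142 × 2048/1.26 = 1814.1737. Nearest integer: k = 1814.
V_code = V_min + k × range/2^11 = 0 + 1814 × 1.26/2048 = 1.116035156 V.
e = 1.116142 − (1.116035156) = +107 µV.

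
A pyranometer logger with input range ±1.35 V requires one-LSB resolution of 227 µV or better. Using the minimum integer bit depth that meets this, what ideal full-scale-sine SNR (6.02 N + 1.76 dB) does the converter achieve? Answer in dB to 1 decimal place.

86.0 dB

The full-scale span is 1.35 − (-1.35) = 2.7 V.
2.7 V / 227 µV = 11890. Since 2^13 = 8192 and 2^14 = 16384, N = 14.
6.02(14) + 1.76 = 86.04 dB.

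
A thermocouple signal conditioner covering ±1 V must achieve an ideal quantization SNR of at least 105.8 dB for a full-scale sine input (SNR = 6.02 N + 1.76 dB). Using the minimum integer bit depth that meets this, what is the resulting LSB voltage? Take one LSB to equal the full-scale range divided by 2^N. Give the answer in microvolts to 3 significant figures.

7.63 µV

The full-scale span is 1 − (-1) = 2 V.
Required N = ⌈(105.8 − 1.76)/6.02⌉ = ⌈17.282⌉ = 18.
LSB = 2 V / 2^18 = 7.63 µV.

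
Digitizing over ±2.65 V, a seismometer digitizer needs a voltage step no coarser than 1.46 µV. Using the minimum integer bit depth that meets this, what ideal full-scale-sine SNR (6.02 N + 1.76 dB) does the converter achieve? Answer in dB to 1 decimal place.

Full-scale range = 2.65 V − (-2.65 V) = 5.3 V.
Required number of levels: 5.3/1.46 µV = 3.6301e6; smallest N with 2^N ≥ that is 22.
Ideal SNR at N = 22: 6.02·22 + 1.76 = 134.2 dB.

134.2 dB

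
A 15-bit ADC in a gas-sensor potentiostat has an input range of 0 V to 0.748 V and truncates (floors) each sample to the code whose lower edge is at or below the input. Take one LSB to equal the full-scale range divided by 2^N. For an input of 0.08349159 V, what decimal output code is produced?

3657

Range is 0.748 V. LSB = 0.748 V / 2^15 ≈ 22.83 µV.
(V_in − V_min) × 2^15/range = (0.08349159 − (0)) × 32768/0.748 = 3657.557.
Floor → code = 3657.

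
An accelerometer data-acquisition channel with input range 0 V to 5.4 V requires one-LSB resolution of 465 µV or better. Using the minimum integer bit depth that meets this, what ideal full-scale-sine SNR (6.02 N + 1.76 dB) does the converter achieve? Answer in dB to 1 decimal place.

86.0 dB

Span = 5.4 V.
Required number of levels: 5.4/465 µV = 11613; smallest N with 2^N ≥ that is 14.
6.02(14) + 1.76 = 86.04 dB.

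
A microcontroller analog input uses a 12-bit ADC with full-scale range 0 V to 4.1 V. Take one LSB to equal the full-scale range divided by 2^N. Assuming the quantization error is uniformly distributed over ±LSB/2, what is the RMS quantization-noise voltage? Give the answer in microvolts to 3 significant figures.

289 µV

Full-scale range = 4.1 V.
LSB = 4.1 V / 2^12 = 1.0010 mV.
σ_q = LSB/√12 = 1.0010 mV/3.4641 = 289 µV.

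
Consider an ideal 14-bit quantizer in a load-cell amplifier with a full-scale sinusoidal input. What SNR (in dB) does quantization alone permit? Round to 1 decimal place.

86.0 dB

Ideal quantization SNR: 6.02 × 14 + 1.76 dB = 86.0 dB.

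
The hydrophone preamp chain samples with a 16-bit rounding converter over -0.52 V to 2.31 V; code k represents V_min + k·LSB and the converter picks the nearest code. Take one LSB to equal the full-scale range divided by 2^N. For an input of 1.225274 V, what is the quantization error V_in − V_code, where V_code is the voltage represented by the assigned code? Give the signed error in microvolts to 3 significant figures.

Span: 2.31 V − (-0.52 V) = 2.83 V. LSB = 2.83 V / 2^16 ≈ 43.18 µV.
Position in LSBs: (1.225274 − (-0.52)) × 65536/2.83 = 40416.3522; rounding gives k = 40416.
V_code = -0.52 + (40416/65536) × 2.83 = 1.2252587891 V.
Error = V_in − V_code = 1.225274 − (1.2252587891) = +15.2 µV.

+15.2 µV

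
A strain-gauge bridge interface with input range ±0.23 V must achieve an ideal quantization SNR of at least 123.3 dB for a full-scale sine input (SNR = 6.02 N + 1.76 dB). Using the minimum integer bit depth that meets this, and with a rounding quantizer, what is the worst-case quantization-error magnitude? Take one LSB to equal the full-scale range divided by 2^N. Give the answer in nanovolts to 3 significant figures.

Span: 0.23 V − (-0.23 V) = 0.46 V.
Required N = ⌈(123.3 − 1.76)/6.02⌉ = ⌈20.189⌉ = 21.
One LSB is 0.46 V / 2097152 = 219.35 nV.
Max error for round-to-nearest is LSB/2 = 110 nV.

110 nV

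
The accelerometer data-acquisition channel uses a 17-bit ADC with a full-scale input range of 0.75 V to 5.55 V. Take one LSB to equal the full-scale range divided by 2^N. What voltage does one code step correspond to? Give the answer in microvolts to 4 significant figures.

36.62 µV

Span: 5.55 V − (0.75 V) = 4.8 V.
Number of codes = 2^17 = 131072.
LSB = 4.8 V ÷ 2^17 = 4.8/131072 V = 36.62 µV.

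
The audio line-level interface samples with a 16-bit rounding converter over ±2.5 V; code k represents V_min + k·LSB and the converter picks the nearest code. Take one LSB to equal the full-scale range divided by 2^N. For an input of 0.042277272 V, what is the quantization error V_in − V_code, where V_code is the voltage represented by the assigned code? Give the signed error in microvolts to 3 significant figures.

Span: 2.5 V − (-2.5 V) = 5 V. LSB = 5 V / 2^16 ≈ 76.29 µV.
Position in LSBs: (0.042277272 − (-2.5)) × 65536/5 = 33322.1367; rounding gives k = 33322.
Reconstructed level: -2.5 + 33322 × 5/65536 V = 0.042266845703 V.
V_in − V_code = 0.042277272 − (0.042266845703) = +10.4 µV.

+10.4 µV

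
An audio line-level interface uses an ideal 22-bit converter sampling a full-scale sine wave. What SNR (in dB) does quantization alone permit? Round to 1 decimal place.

134.2 dB

For an ideal N-bit converter with full-scale sine input, SNR = 6.02 N + 1.76 dB. SNR = 6.02 × 22 + 1.76 = 132.44 + 1.76 = 134.20 dB.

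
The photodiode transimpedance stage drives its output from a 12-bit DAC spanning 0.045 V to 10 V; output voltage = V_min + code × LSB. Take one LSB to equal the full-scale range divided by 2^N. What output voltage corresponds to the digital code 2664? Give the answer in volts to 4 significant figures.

6.520 V

Full-scale range = 10 V − (0.045 V) = 9.955 V. LSB = 9.955 V / 2^12.
V_out = V_min + code × LSB = 0.045 V + 2664 × 9.955 V / 4096
      = 0.045 V + 6.47464 V = 6.51964 V.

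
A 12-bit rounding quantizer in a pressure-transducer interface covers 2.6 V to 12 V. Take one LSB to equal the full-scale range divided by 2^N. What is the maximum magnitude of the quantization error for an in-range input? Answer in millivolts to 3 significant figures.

1.15 mV

Range = 12 − (2.6) = 9.4 V.
LSB = 9.4 V / 2^12 = 2.2949 mV.
Worst-case error for round-to-nearest is half an LSB: 1.15 mV.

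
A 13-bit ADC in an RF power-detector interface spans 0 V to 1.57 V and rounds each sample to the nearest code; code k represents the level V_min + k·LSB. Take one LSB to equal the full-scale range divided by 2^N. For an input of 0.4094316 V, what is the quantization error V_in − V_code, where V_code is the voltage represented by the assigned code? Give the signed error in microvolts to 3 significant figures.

Full-scale range = 1.57 V. LSB = 1.57 V / 2^13 ≈ 191.7 µV.
(0.4094316 − (0)) / LSB = 0.4094316 × 8192/1.57 = 2136.3463. Nearest integer: k = 2136.
V_code = V_min + k × range/2^13 = 0 + 2136 × 1.57/8192 = 0.4093652344 V.
e = 0.4094316 − (0.4093652344) = +66.4 µV.

+66.4 µV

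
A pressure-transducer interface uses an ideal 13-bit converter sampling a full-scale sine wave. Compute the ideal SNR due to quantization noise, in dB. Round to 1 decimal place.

80.0 dB

Ideal quantization SNR: 6.02 × 13 + 1.76 dB = 80.0 dB.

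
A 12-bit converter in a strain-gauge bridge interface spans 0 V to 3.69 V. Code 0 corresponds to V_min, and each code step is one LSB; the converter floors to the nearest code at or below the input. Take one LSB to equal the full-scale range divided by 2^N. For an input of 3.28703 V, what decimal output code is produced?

3648

Range is 3.69 V. LSB = 3.69 V / 2^12 ≈ 0.9009 mV.
code = ⌊(V_in − V_min)/LSB⌋ = ⌊(V_in − V_min) × 2^12 / range⌋
     = ⌊(3.28703 − (0)) × 4096 / 3.69⌋ = ⌊3.28703 × 4096/3.69⌋
     = ⌊3648.692⌋ = 3648.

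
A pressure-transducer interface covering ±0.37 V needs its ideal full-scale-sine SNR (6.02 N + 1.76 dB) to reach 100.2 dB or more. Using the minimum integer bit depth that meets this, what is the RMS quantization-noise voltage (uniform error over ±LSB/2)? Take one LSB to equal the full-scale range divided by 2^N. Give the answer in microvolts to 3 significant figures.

Full-scale range = 0.37 V − (-0.37 V) = 0.74 V.
Solving 6.02 N ≥ 100.2 − 1.76: N ≥ 16.352. Round up → N = 17.
LSB = 0.74 V ÷ 2^17 = 0.74/131072 V = 5.6458 µV.
RMS noise = LSB/√12 = 1.63 µV.

1.63 µV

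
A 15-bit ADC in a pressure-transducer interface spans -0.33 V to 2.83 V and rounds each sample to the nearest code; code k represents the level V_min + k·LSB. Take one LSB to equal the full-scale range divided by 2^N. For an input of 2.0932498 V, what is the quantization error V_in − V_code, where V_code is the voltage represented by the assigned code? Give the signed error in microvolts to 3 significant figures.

+17.4 µV

Full-scale range = 2.83 V − (-0.33 V) = 3.16 V. LSB = 3.16 V / 2^15 ≈ 96.44 µV.
(2.0932498 − (-0.33)) / LSB = 2.4232498 × 32768/3.16 = 25128.1802. Nearest integer: k = 25128.
V_code = -0.33 + (25128/32768) × 3.16 = 2.0932324219 V.
Error = V_in − V_code = 2.0932498 − (2.0932324219) = +17.4 µV.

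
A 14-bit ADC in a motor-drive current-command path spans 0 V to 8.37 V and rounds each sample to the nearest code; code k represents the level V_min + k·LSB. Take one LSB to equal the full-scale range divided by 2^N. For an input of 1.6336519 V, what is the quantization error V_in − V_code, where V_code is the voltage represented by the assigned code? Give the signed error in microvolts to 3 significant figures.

Span = 8.37 V. LSB = 8.37 V / 2^14 ≈ 0.5109 mV.
(1.6336519 − (0)) / LSB = 1.6336519 × 16384/8.37 = 3197.8199. Nearest integer: k = 3198.
V_code = 0 + (3198/16384) × 8.37 = 1.6337438965 V.
Error = V_in − V_code = 1.6336519 − (1.6337438965) = −92.0 µV.

−92.0 µV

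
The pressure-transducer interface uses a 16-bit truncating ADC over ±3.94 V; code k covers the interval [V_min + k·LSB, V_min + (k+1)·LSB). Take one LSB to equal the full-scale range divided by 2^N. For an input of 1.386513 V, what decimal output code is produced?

The full-scale span is 3.94 − (-3.94) = 7.88 V. LSB = 7.88 V / 2^16 ≈ 120.2 µV.
V_in − V_min = 1.386513 − (-3.94) = 5.326513 V.
Divide by LSB: 5.326513 × 65536/7.88 = 44299.2838.
Truncating gives code 44299.

44299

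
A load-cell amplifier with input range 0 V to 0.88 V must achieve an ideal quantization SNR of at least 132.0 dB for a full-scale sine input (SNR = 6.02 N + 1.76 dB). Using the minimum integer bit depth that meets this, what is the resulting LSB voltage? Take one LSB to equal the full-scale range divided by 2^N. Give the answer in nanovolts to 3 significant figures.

Range is 0.88 V.
N ≥ (132.0 − 1.76)/6.02 = 21.635 → N_min = 22.
One LSB is 0.88 V / 4194304 = 210 nV.

210 nV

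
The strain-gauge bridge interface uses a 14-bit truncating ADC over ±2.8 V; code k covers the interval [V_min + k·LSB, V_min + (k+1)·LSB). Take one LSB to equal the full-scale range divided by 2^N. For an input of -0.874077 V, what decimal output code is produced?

Range = 2.8 − (-2.8) = 5.6 V. LSB = 5.6 V / 2^14 ≈ 341.8 µV.
code = ⌊(V_in − V_min)/LSB⌋ = ⌊(V_in − V_min) × 2^14 / range⌋
     = ⌊(-0.874077 − (-2.8)) × 16384 / 5.6⌋ = ⌊1.925923 × 16384/5.6⌋
     = ⌊5634.700⌋ = 5634.

5634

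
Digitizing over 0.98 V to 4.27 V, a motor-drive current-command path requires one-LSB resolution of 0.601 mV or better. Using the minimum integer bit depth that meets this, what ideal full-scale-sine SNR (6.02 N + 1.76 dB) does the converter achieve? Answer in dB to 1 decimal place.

The full-scale span is 4.27 − (0.98) = 3.29 V.
Required number of levels: 3.29/0.601 mV = 5474.2; smallest N with 2^N ≥ that is 13.
SNR = 6.02 × 13 + 1.76 = 80.02 dB.

80.0 dB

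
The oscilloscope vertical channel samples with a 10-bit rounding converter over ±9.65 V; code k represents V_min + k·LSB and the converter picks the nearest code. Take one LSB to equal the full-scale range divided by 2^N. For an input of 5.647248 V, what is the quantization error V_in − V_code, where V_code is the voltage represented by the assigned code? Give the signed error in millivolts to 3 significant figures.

Full-scale range = 9.65 V − (-9.65 V) = 19.3 V. LSB = 19.3 V / 2^10 ≈ 18.85 mV.
(5.647248 − (-9.65)) / LSB = 15.297248 × 1024/19.3 = 811.6260. Nearest integer: k = 812.
V_code = -9.65 + (812/1024) × 19.3 = 5.654296875 V.
Error = V_in − V_code = 5.647248 − (5.654296875) = −7.05 mV.

−7.05 mV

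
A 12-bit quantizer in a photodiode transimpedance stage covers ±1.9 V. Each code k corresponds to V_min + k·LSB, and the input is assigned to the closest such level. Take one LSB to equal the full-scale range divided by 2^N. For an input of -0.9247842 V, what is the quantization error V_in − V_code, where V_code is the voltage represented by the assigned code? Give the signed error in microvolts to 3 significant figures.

+167 µV

The full-scale span is 1.9 − (-1.9) = 3.8 V. LSB = 3.8 V / 2^12 ≈ 0.9277 mV.
(-0.9247842 − (-1.9)) / LSB = 0.9752158 × 4096/3.8 = 1051.1800. Nearest integer: k = 1051.
V_code = V_min + k × range/2^12 = -1.9 + 1051 × 3.8/4096 = -0.9249511719 V.
V_in − V_code = -0.9247842 − (-0.9249511719) = +167 µV.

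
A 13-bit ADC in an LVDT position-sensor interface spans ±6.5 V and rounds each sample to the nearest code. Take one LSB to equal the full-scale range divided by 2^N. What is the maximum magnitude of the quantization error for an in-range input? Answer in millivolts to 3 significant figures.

Span: 6.5 V − (-6.5 V) = 13 V.
Step size = 13/8192 V = 1.5869 mV.
A rounding quantizer has |error| ≤ LSB/2 = 0.793 mV.

0.793 mV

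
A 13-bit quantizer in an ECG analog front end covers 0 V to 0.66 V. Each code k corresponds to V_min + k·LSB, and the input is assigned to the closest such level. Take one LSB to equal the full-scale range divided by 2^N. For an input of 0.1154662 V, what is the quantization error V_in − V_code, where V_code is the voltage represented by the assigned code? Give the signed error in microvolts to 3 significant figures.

+14.5 µV

Span = 0.66 V. LSB = 0.66 V / 2^13 ≈ 80.57 µV.
(V_in − V_min)/LSB = (0.1154662 − (0)) × 8192/0.66 = 1433.1805 → nearest code k = 1433.
V_code = V_min + k × range/2^13 = 0 + 1433 × 0.66/8192 = 0.1154516602 V.
e = 0.1154662 − (0.1154516602) = +14.5 µV.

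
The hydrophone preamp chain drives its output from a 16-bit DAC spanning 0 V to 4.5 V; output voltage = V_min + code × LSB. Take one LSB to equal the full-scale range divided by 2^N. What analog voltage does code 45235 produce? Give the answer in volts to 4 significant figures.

3.106 V

Range is 4.5 V. LSB = 4.5 V / 2^16.
Output = V_min + (45235/65536) × range = 0 + 0.690231 × 4.5 V
      = 0 V + 3.10604 V = 3.10604 V.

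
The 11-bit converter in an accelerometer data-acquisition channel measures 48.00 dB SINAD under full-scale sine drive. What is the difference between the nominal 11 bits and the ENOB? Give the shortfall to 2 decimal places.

N_eff = (48.00 − 1.76)/6.02 = 7.6811 bits.
Lost resolution: 11 − 7.6811 = 3.3189 bits.

3.32 bits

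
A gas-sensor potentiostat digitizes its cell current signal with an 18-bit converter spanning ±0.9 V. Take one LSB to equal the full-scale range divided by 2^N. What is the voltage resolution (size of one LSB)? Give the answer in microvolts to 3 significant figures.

6.87 µV

The full-scale span is 0.9 − (-0.9) = 1.8 V.
There are 2^18 = 262144 steps.
One LSB is 1.8 V / 262144 = 6.87 µV.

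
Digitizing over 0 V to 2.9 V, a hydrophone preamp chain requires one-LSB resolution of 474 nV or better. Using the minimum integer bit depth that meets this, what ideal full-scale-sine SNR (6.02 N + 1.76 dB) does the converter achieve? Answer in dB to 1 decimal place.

140.2 dB

Span = 2.9 V.
Need 2^N ≥ 2.9 V / 474 nV = 6.118e6 → N_min = 23.
6.02(23) + 1.76 = 140.22 dB.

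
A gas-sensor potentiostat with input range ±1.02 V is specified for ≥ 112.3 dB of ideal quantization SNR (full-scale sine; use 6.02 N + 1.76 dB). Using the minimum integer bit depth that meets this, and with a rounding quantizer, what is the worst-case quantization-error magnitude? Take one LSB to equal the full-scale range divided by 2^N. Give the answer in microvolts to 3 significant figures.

1.95 µV

Range = 1.02 − (-1.02) = 2.04 V.
6.02 N + 1.76 ≥ 112.3 gives N ≥ 18.362, so the minimum integer is 19.
LSB = 2.04 V / 2^19 = 3.8910 µV.
Max error for round-to-nearest is LSB/2 = 1.95 µV.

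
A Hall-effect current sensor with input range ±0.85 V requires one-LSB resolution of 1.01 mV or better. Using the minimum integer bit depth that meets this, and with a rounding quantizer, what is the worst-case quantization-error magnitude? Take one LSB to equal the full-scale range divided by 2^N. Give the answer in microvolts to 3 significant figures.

415 µV

The full-scale span is 0.85 − (-0.85) = 1.7 V.
Need 2^N ≥ 1.7 V / 1.01 mV = 1683 → N_min = 11.
LSB = 1.7 V ÷ 2^11 = 1.7/2048 V = 0.83008 mV.
|e|_max = LSB/2 = 415 µV.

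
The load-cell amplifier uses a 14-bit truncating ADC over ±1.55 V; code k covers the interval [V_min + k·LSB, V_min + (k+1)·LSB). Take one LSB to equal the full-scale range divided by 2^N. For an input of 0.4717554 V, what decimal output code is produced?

The full-scale span is 1.55 − (-1.55) = 3.1 V. LSB = 3.1 V / 2^14 ≈ 189.2 µV.
V_in − V_min = 0.4717554 − (-1.55) = 2.0217554 V.
Divide by LSB: 2.0217554 × 16384/3.1 = 10685.3034.
Truncating gives code 10685.

10685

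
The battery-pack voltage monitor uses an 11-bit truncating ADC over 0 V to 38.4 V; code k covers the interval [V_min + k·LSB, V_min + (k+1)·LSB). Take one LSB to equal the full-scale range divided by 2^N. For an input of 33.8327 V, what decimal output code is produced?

1804

Range is 38.4 V. LSB = 38.4 V / 2^11 ≈ 18.75 mV.
code = ⌊(V_in − V_min)/LSB⌋ = ⌊(V_in − V_min) × 2^11 / range⌋
     = ⌊(33.8327 − (0)) × 2048 / 38.4⌋ = ⌊33.8327 × 2048/38.4⌋
     = ⌊1804.411⌋ = 1804.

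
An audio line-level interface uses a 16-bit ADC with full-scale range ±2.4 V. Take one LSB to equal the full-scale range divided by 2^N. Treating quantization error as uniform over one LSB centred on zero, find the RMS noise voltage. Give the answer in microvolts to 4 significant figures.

Span: 2.4 V − (-2.4 V) = 4.8 V.
LSB = 4.8 V / 2^16 = 73.2422 µV.
RMS of a uniform error over width LSB is LSB/√12 = 21.14 µV.

21.14 µV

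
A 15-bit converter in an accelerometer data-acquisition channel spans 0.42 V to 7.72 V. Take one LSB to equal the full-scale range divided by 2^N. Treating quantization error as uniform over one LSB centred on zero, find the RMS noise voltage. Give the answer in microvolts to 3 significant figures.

The full-scale span is 7.72 − (0.42) = 7.3 V.
One LSB is 7.3 V / 32768 = 222.78 µV.
RMS of a uniform error over width LSB is LSB/√12 = 64.3 µV.

64.3 µV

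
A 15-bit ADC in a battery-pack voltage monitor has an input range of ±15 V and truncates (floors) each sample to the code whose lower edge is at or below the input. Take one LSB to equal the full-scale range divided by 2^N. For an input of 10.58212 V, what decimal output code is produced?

27942

The full-scale span is 15 − (-15) = 30 V. LSB = 30 V / 2^15 ≈ 0.9155 mV.
code = ⌊(V_in − V_min)/LSB⌋ = ⌊(V_in − V_min) × 2^15 / range⌋
     = ⌊(10.58212 − (-15)) × 32768 / 30⌋ = ⌊25.58212 × 32768/30⌋
     = ⌊27942.497⌋ = 27942.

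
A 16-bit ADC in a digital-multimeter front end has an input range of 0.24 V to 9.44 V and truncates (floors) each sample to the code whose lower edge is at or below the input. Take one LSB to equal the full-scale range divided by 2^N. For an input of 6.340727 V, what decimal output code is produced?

The full-scale span is 9.44 − (0.24) = 9.2 V. LSB = 9.2 V / 2^16 ≈ 140.4 µV.
(V_in − V_min) × 2^16/range = (6.340727 − (0.24)) × 65536/9.2 = 43458.396.
Floor → code = 43458.

43458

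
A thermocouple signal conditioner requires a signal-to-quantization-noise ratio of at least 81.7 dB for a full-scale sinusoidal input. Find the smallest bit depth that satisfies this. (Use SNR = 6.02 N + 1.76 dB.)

14 bits

Required N = ⌈(81.7 − 1.76)/6.02⌉ = ⌈13.279⌉ = 14.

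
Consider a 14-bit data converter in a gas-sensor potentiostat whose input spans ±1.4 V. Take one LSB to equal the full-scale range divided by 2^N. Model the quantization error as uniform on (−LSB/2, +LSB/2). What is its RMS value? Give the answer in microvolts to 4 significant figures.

Range = 1.4 − (-1.4) = 2.8 V.
LSB = 2.8 V / 2^14 = 170.898 µV.
σ_q = LSB/√12 = 170.898 µV/3.4641 = 49.33 µV.

49.33 µV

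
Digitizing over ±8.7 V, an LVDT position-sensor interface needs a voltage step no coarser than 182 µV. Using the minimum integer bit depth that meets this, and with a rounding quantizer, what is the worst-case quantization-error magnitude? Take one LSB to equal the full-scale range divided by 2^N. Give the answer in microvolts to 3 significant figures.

66.4 µV

Full-scale range = 8.7 V − (-8.7 V) = 17.4 V.
Required number of levels: 17.4/182 µV = 95604; smallest N with 2^N ≥ that is 17.
LSB = 17.4 V ÷ 2^17 = 17.4/131072 V = 132.75 µV.
|e|_max = LSB/2 = 66.4 µV.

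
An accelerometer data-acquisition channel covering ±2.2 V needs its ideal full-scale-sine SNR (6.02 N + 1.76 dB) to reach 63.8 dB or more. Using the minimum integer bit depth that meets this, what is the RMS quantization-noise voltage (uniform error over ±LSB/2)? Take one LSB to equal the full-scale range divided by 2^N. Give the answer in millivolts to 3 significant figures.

0.620 mV

Full-scale range = 2.2 V − (-2.2 V) = 4.4 V.
6.02 N + 1.76 ≥ 63.8 gives N ≥ 10.306, so the minimum integer is 11.
One LSB is 4.4 V / 2048 = 2.1484 mV.
σ_q = LSB/√12 = 2.1484 mV/3.4641 = 0.620 mV.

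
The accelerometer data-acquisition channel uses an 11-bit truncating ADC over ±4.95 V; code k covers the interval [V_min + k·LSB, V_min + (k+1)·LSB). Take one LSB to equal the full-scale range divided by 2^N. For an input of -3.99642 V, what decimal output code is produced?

197

The full-scale span is 4.95 − (-4.95) = 9.9 V. LSB = 9.9 V / 2^11 ≈ 4.834 mV.
(V_in − V_min) × 2^11/range = (-3.99642 − (-4.95)) × 2048/9.9 = 197.266.
Floor → code = 197.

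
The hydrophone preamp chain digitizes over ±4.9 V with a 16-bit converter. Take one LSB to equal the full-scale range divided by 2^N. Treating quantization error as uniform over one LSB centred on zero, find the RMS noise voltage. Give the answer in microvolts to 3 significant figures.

43.2 µV

Span: 4.9 V − (-4.9 V) = 9.8 V.
LSB = 9.8 V / 2^16 = 149.54 µV.
RMS of a uniform error over width LSB is LSB/√12 = 43.2 µV.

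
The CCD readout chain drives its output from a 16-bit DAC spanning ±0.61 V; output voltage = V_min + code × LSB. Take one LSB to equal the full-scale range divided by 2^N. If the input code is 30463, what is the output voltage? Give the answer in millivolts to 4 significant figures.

Range = 0.61 − (-0.61) = 1.22 V. LSB = 1.22 V / 2^16.
V_out = V_min + code × LSB = -0.61 V + 30463 × 1.22 V / 65536
      = -0.61 V + 0.567091 V = -0.0429092 V.

-42.91 mV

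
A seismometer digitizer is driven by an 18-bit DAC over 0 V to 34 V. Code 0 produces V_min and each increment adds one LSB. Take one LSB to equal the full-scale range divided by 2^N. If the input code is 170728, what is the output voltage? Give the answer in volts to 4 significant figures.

V_FS = 34 V. LSB = 34 V / 2^18.
Output = V_min + (170728/262144) × range = 0 + 0.651276 × 34 V
      = 0 V + 22.1434 V = 22.1434 V.

22.14 V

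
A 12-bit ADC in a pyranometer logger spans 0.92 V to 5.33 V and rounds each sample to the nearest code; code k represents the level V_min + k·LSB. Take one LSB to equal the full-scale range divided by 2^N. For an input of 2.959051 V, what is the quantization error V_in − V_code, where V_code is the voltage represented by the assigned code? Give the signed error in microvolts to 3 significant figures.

Range = 5.33 − (0.92) = 4.41 V. LSB = 4.41 V / 2^12 ≈ 1.077 mV.
(2.959051 − (0.92)) / LSB = 2.039051 × 4096/4.41 = 1893.8669. Nearest integer: k = 1894.
V_code = V_min + k × range/2^12 = 0.92 + 1894 × 4.41/4096 = 2.959194336 V.
Error = V_in − V_code = 2.959051 − (2.959194336) = −143 µV.

−143 µV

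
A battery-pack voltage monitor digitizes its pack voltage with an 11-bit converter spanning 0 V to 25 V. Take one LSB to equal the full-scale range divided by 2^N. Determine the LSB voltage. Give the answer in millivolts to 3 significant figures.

12.2 mV

Range is 25 V.
2^11 = 2048 levels.
Step size = 25/2048 V = 12.2 mV.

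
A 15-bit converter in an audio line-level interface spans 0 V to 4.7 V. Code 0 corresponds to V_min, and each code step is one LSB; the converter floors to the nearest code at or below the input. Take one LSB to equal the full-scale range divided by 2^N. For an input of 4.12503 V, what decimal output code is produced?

Range is 4.7 V. LSB = 4.7 V / 2^15 ≈ 143.4 µV.
(V_in − V_min) × 2^15/range = (4.12503 − (0)) × 32768/4.7 = 28759.358.
Floor → code = 28759.

28759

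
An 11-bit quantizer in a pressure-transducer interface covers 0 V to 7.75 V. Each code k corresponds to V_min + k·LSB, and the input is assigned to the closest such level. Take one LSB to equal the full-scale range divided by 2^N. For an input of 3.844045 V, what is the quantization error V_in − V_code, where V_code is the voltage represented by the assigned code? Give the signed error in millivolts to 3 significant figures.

Range is 7.75 V. LSB = 7.75 V / 2^11 ≈ 3.784 mV.
Position in LSBs: (3.844045 − (0)) × 2048/7.75 = 1015.8199; rounding gives k = 1016.
V_code = V_min + k × range/2^11 = 0 + 1016 × 7.75/2048 = 3.844726563 V.
Error = V_in − V_code = 3.844045 − (3.844726563) = −0.682 mV.

−0.682 mV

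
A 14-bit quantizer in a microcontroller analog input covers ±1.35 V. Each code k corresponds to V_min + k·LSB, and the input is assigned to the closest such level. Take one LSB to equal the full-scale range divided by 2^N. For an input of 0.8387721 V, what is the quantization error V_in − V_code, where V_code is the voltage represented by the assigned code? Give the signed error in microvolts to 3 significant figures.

The full-scale span is 1.35 − (-1.35) = 2.7 V. LSB = 2.7 V / 2^14 ≈ 164.8 µV.
Position in LSBs: (0.8387721 − (-1.35)) × 16384/2.7 = 13281.7934; rounding gives k = 13282.
V_code = -1.35 + (13282/16384) × 2.7 = 0.83880615234 V.
Error = V_in − V_code = 0.8387721 − (0.83880615234) = −34.1 µV.

−34.1 µV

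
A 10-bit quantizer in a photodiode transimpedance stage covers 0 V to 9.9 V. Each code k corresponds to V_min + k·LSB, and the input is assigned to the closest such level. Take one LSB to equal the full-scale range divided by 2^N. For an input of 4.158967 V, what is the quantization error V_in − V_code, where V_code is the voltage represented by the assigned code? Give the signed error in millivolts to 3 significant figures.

Full-scale range = 9.9 V. LSB = 9.9 V / 2^10 ≈ 9.668 mV.
Position in LSBs: (4.158967 − (0)) × 1024/9.9 = 430.1800; rounding gives k = 430.
V_code = V_min + k × range/2^10 = 0 + 430 × 9.9/1024 = 4.157226563 V.
V_in − V_code = 4.158967 − (4.157226563) = +1.74 mV.

+1.74 mV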